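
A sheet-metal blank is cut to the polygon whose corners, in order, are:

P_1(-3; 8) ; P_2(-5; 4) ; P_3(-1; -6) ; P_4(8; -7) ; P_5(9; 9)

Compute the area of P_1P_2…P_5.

175.5

Apply the shoelace (surveyor's) formula: 2A = Σ (x_i·y_{i+1} − x_{i+1}·y_i), indices taken mod 5.
P_1→P_2: (-3)(4) − (-5)(8) = 28
P_2→P_3: (-5)(-6) − (-1)(4) = 34
P_3→P_4: (-1)(-7) − (8)(-6) = 55
P_4→P_5: (8)(9) − (9)(-7) = 135
P_5→P_1: (9)(8) − (-3)(9) = 99
Σ = 351
Area = |Σ|/2 = 175.5.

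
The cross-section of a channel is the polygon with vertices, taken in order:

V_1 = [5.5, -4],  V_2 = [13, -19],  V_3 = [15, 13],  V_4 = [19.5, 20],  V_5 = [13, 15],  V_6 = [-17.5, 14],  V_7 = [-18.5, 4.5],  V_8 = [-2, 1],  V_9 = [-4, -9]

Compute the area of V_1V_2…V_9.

Apply Gauss's area formula: 2A = Σ (x_i·y_{i+1} − x_{i+1}·y_i), indices taken mod 9.
Σ = (-52.5) + (454) + (46.5) + (32.5) + (444.5) + (180.25) + (-9.5) + (22) + (65.5) = 1183.25
Area = |Σ|/2 = 591.625.

591.625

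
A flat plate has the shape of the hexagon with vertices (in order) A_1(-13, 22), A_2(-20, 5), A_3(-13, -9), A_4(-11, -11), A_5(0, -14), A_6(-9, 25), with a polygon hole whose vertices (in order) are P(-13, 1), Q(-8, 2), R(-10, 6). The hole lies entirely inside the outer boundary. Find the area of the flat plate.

Outer boundary:
Apply Gauss's area formula: 2A = Σ (x_i·y_{i+1} − x_{i+1}·y_i), indices taken mod 6.
A_1→A_2: (-13)(5) − (-20)(22) = 375
A_2→A_3: (-20)(-9) − (-13)(5) = 245
A_3→A_4: (-13)(-11) − (-11)(-9) = 44
A_4→A_5: (-11)(-14) − (0)(-11) = 154
A_5→A_6: (0)(25) − (-9)(-14) = -126
A_6→A_1: (-9)(22) − (-13)(25) = 127
Σ = 819
Area = |Σ|/2 = 409.5.
Hole:
P→Q: (-13)(2) − (-8)(1) = -18
Q→R: (-8)(6) − (-10)(2) = -28
R→P: (-10)(1) − (-13)(6) = 68
Σ = 22
Area = |Σ|/2 = 11.
Net area = 409.5 − 11 = 398.5.

398.5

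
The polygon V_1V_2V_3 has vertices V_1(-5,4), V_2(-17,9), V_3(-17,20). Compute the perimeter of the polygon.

|V_1V_2| = √((-12)² + (5)²) = √169 = 13
|V_2V_3| = √((0)² + (11)²) = √121 = 11
|V_3V_1| = √((12)² + (-16)²) = √400 = 20
Perimeter = 13 + 11 + 20 = 44.

44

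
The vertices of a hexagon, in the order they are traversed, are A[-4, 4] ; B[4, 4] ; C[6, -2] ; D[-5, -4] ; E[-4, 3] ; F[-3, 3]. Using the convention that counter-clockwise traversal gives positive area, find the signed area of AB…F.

Apply the shoelace (surveyor's) formula: 2A = Σ (x_i·y_{i+1} − x_{i+1}·y_i), indices taken mod 6.
A→B: (-4)(4) − (4)(4) = -32
B→C: (4)(-2) − (6)(4) = -32
C→D: (6)(-4) − (-5)(-2) = -34
D→E: (-5)(3) − (-4)(-4) = -31
E→F: (-4)(3) − (-3)(3) = -3
F→A: (-3)(4) − (-4)(3) = 0
Σ = -132
Signed area = Σ/2 = -66 (negative ⇒ clockwise traversal).

-66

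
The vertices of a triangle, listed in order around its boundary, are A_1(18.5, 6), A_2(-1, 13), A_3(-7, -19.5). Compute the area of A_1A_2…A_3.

Cross-terms: 246.5, 110.5, 318.75  ⇒  Σ = 675.75
Area = |Σ|/2 = 337.875.

337.875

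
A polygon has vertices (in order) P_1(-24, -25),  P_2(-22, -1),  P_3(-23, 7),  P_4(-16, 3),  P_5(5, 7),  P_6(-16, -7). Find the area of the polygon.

Apply the surveyor's formula: 2A = Σ (x_i·y_{i+1} − x_{i+1}·y_i), indices taken mod 6.
P_1→P_2: (-24)(-1) − (-22)(-25) = -526
P_2→P_3: (-22)(7) − (-23)(-1) = -177
P_3→P_4: (-23)(3) − (-16)(7) = 43
P_4→P_5: (-16)(7) − (5)(3) = -127
P_5→P_6: (5)(-7) − (-16)(7) = 77
P_6→P_1: (-16)(-25) − (-24)(-7) = 232
Σ = -478
Area = |Σ|/2 = 239.

239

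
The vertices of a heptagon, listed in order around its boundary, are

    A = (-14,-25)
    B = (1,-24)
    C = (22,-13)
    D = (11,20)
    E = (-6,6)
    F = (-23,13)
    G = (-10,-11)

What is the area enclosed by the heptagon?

1092

Σ = (361) + (515) + (583) + (186) + (60) + (383) + (96) = 2184
Area = |Σ|/2 = 1092.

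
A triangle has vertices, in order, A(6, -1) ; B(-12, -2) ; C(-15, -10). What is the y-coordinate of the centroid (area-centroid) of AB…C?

-13/3

Apply the shoelace formula. First the cross-terms c_i = x_i·y_{i+1} − x_{i+1}·y_i:
  -24, 90, 75  ⇒  2A = 141, A = 70.5.
Then Σ (y_i + y_{i+1})·c_i = -1833, so ȳ = -1833 / (6·70.5) = -13/3.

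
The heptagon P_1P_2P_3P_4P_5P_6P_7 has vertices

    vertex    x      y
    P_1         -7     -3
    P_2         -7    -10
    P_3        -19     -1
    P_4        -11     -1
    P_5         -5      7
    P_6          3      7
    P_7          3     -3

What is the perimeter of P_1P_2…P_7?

68

|P_1P_2| = √((0)² + (-7)²) = √49 = 7
|P_2P_3| = √((-12)² + (9)²) = √225 = 15
|P_3P_4| = √((8)² + (0)²) = √64 = 8
|P_4P_5| = √((6)² + (8)²) = √100 = 10
|P_5P_6| = √((8)² + (0)²) = √64 = 8
|P_6P_7| = √((0)² + (-10)²) = √100 = 10
|P_7P_1| = √((-10)² + (0)²) = √100 = 10
Perimeter = 7 + 15 + 8 + 10 + 8 + 10 + 10 = 68.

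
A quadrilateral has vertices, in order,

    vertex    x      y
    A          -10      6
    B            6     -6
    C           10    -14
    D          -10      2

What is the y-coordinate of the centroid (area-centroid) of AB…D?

-10/3

Apply the shoelace formula. First the cross-terms c_i = x_i·y_{i+1} − x_{i+1}·y_i:
  24, -24, -120, -40  ⇒  2A = -160, A = -80.
Then Σ (y_i + y_{i+1})·c_i = 1600, so ȳ = 1600 / (6·(-80)) = -10/3.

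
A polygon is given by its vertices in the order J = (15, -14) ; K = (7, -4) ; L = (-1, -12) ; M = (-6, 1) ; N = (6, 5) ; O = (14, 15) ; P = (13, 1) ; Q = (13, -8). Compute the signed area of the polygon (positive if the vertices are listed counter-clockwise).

Apply the surveyor's formula: 2A = Σ (x_i·y_{i+1} − x_{i+1}·y_i), indices taken mod 8.
Σ = (38) + (-88) + (-73) + (-36) + (20) + (-181) + (-117) + (-62) = -499
Signed area = Σ/2 = -249.5 (negative ⇒ clockwise traversal).

-249.5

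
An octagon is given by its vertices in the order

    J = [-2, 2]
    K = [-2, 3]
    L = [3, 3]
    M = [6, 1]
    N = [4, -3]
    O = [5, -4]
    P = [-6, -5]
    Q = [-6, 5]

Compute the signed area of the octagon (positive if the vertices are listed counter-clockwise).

-83

Apply the surveyor's formula: 2A = Σ (x_i·y_{i+1} − x_{i+1}·y_i), indices taken mod 8.
Σ = (-2) + (-15) + (-15) + (-22) + (-1) + (-49) + (-60) + (-2) = -166
Signed area = Σ/2 = -83 (negative ⇒ clockwise traversal).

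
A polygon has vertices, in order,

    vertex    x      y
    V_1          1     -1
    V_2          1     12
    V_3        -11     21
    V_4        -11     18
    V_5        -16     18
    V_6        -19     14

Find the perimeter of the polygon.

|V_1V_2| = √((0)² + (13)²) = √169 = 13
|V_2V_3| = √((-12)² + (9)²) = √225 = 15
|V_3V_4| = √((0)² + (-3)²) = √9 = 3
|V_4V_5| = √((-5)² + (0)²) = √25 = 5
|V_5V_6| = √((-3)² + (-4)²) = √25 = 5
|V_6V_1| = √((20)² + (-15)²) = √625 = 25
Perimeter = 13 + 15 + 3 + 5 + 5 + 25 = 66.

66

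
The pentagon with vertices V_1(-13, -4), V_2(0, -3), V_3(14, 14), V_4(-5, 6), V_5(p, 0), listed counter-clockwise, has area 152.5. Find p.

-7

The doubled signed area Σ (x_i y_{i+1} − x_{i+1} y_i) is linear in p.
With p=0 it equals 235; the coefficient of p is -10 (from the two edges through V_5).
So -10·p + 235 = 2·152.5 = 305 ⇒ p = -7.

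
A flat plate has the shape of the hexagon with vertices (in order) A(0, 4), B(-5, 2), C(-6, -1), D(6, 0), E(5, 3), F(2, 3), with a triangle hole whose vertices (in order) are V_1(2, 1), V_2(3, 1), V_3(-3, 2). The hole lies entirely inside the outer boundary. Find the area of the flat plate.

Outer boundary:
Apply the shoelace formula: 2A = Σ (x_i·y_{i+1} − x_{i+1}·y_i), indices taken mod 6.
Σ = (20) + (17) + (6) + (18) + (9) + (8) = 78
Area = |Σ|/2 = 39.
Hole:
Apply the surveyor's formula: 2A = Σ (x_i·y_{i+1} − x_{i+1}·y_i), indices taken mod 3.
V_1→V_2: (2)(1) − (3)(1) = -1
V_2→V_3: (3)(2) − (-3)(1) = 9
V_3→V_1: (-3)(1) − (2)(2) = -7
Σ = 1
Area = |Σ|/2 = 0.5.
Net area = 39 − 0.5 = 38.5.

38.5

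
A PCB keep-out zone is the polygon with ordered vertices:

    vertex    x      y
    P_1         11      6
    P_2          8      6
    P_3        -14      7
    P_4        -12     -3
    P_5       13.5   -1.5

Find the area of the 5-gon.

Apply the surveyor's formula: 2A = Σ (x_i·y_{i+1} − x_{i+1}·y_i), indices taken mod 5.
Σ = (18) + (140) + (126) + (58.5) + (97.5) = 440
Area = |Σ|/2 = 220.

220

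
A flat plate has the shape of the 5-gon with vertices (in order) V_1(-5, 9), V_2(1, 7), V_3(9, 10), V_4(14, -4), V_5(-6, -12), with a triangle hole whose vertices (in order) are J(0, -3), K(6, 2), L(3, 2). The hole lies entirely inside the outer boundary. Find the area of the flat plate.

282

Outer boundary:
Cross-terms: -44, -53, -176, -192, -114  ⇒  Σ = -579
Area = |Σ|/2 = 289.5.
Hole:
J→K: (0)(2) − (6)(-3) = 18
K→L: (6)(2) − (3)(2) = 6
L→J: (3)(-3) − (0)(2) = -9
Σ = 15
Area = |Σ|/2 = 7.5.
Net area = 289.5 − 7.5 = 282.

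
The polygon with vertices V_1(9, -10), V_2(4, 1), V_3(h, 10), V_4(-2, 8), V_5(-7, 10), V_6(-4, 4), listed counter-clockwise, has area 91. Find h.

3

Write out the shoelace sum; only the two edges meeting at V_3 involve h:
2·Area = [(4·10 − h·1) + (h·8 − (-2)·10)] + 101
       = 7·h + 161 = 182
⇒ h = 3.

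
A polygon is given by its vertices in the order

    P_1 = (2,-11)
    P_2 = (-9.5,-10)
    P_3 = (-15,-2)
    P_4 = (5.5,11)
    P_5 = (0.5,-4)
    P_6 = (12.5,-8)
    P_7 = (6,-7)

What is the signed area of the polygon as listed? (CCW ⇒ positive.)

Σ = (-124.5) + (-131) + (-154) + (-27.5) + (46) + (-39.5) + (-52) = -482.5
Signed area = Σ/2 = -241.25 (negative ⇒ clockwise traversal).

-241.25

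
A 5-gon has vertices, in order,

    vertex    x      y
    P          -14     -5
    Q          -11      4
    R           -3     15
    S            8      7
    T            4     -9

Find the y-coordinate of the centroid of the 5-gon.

58/31

Apply the surveyor's formula. First the cross-terms c_i = x_i·y_{i+1} − x_{i+1}·y_i:
  -111, -153, -141, -100, -146  ⇒  2A = -651, A = -325.5.
Then Σ (y_i + y_{i+1})·c_i = -3654, so ȳ = -3654 / (6·(-325.5)) = 58/31.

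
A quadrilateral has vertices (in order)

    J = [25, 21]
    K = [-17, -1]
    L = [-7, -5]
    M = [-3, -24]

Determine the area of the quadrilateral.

550

Cross-terms: 332, 78, 153, 537  ⇒  Σ = 1100
Area = |Σ|/2 = 550.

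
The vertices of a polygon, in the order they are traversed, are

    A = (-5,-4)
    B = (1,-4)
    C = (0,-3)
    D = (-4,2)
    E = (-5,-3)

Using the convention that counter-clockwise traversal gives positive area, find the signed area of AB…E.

18

Apply the surveyor's formula: 2A = Σ (x_i·y_{i+1} − x_{i+1}·y_i), indices taken mod 5.
Σ = (24) + (-3) + (-12) + (22) + (5) = 36
Signed area = Σ/2 = 18 (positive ⇒ counter-clockwise traversal).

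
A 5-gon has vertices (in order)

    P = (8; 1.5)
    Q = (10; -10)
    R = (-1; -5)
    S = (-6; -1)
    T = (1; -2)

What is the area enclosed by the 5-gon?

76.75

Σ = (-95) + (-60) + (-29) + (13) + (17.5) = -153.5
Area = |Σ|/2 = 76.75.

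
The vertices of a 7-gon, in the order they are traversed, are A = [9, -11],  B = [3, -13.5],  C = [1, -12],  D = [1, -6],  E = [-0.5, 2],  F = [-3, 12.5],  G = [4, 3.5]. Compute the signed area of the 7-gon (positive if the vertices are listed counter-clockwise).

Σ = (-88.5) + (-22.5) + (6) + (-1) + (-0.25) + (-60.5) + (-75.5) = -242.25
Signed area = Σ/2 = -121.125 (negative ⇒ clockwise traversal).

-121.125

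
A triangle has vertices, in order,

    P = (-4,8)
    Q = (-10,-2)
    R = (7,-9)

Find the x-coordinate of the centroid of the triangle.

Apply Gauss's area formula. First the cross-terms c_i = x_i·y_{i+1} − x_{i+1}·y_i:
  88, 104, 20  ⇒  2A = 212, A = 106.
Then Σ (x_i + x_{i+1})·c_i = -1484, so x̄ = -1484 / (6·106) = -7/3.

-7/3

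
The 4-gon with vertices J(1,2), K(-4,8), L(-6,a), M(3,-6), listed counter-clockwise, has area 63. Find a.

-2

The doubled signed area Σ (x_i y_{i+1} − x_{i+1} y_i) is linear in a.
With a=0 it equals 112; the coefficient of a is -7 (from the two edges through L).
So -7·a + 112 = 2·63 = 126 ⇒ a = -2.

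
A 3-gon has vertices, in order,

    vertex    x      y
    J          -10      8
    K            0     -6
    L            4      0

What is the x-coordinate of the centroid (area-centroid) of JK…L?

Apply the surveyor's formula. First the cross-terms c_i = x_i·y_{i+1} − x_{i+1}·y_i:
  60, 24, 32  ⇒  2A = 116, A = 58.
Then Σ (x_i + x_{i+1})·c_i = -696, so x̄ = -696 / (6·58) = -2.

-2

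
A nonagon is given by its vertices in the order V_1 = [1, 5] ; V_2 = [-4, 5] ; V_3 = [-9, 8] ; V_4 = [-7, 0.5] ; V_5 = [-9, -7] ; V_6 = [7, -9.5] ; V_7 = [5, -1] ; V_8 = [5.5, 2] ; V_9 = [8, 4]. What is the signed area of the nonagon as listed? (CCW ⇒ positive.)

187.75

Apply Gauss's area formula: 2A = Σ (x_i·y_{i+1} − x_{i+1}·y_i), indices taken mod 9.
Cross-terms: 25, 13, 51.5, 53.5, 134.5, 40.5, 15.5, 6, 36  ⇒  Σ = 375.5
Signed area = Σ/2 = 187.75 (positive ⇒ counter-clockwise traversal).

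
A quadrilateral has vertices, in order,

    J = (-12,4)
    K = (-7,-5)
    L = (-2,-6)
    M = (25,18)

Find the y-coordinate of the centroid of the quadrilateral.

Apply the shoelace (surveyor's) formula. First the cross-terms c_i = x_i·y_{i+1} − x_{i+1}·y_i:
  88, 32, 114, 316  ⇒  2A = 550, A = 275.
Then Σ (y_i + y_{i+1})·c_i = 7880, so ȳ = 7880 / (6·275) = 788/165.

788/165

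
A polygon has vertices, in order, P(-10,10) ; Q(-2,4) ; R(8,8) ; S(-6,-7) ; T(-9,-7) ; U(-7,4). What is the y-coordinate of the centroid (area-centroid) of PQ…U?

245/212

Apply Gauss's area formula. First the cross-terms c_i = x_i·y_{i+1} − x_{i+1}·y_i:
  -20, -48, -8, -21, -85, -30  ⇒  2A = -212, A = -106.
Then Σ (y_i + y_{i+1})·c_i = -735, so ȳ = -735 / (6·(-106)) = 245/212.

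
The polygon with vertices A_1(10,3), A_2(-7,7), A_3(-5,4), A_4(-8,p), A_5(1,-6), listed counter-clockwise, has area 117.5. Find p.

Write out the shoelace sum; only the two edges meeting at A_4 involve p:
2·Area = [((-5)·p − (-8)·4) + ((-8)·(-6) − 1·p)] + 161
       = -6·p + 241 = 235
⇒ p = 1.

1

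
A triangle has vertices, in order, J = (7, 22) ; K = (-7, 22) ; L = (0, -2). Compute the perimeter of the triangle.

64

|JK| = √((-14)² + (0)²) = √196 = 14
|KL| = √((7)² + (-24)²) = √625 = 25
|LJ| = √((7)² + (24)²) = √625 = 25
Perimeter = 14 + 25 + 25 = 64.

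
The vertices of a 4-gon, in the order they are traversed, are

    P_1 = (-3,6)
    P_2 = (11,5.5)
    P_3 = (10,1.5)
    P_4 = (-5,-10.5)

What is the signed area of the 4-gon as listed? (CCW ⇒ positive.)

-140

Apply Gauss's area formula: 2A = Σ (x_i·y_{i+1} − x_{i+1}·y_i), indices taken mod 4.
Cross-terms: -82.5, -38.5, -97.5, -61.5  ⇒  Σ = -280
Signed area = Σ/2 = -140 (negative ⇒ clockwise traversal).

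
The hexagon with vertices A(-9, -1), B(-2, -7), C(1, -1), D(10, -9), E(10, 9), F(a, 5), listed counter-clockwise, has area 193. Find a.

-4

Write out the shoelace sum; only the two edges meeting at F involve a:
2·Area = [(10·5 − a·9) + (a·(-1) − (-9)·5)] + 251
       = -10·a + 346 = 386
⇒ a = -4.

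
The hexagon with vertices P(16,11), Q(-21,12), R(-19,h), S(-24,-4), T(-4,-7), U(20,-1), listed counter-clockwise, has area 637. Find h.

5

Write out the shoelace sum; only the two edges meeting at R involve h:
2·Area = [((-21)·h − (-19)·12) + ((-19)·(-4) − (-24)·h)] + 955
       = 3·h + 1259 = 1274
⇒ h = 5.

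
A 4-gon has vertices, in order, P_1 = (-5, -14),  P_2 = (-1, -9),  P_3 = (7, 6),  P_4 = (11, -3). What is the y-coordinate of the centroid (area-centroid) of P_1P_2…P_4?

Apply the shoelace formula. First the cross-terms c_i = x_i·y_{i+1} − x_{i+1}·y_i:
  31, 57, -87, -169  ⇒  2A = -168, A = -84.
Then Σ (y_i + y_{i+1})·c_i = 1728, so ȳ = 1728 / (6·(-84)) = -24/7.

-24/7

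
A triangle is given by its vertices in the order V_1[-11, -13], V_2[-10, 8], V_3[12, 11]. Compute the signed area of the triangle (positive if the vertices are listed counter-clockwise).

V_1→V_2: (-11)(8) − (-10)(-13) = -218
V_2→V_3: (-10)(11) − (12)(8) = -206
V_3→V_1: (12)(-13) − (-11)(11) = -35
Σ = -459
Signed area = Σ/2 = -229.5 (negative ⇒ clockwise traversal).

-229.5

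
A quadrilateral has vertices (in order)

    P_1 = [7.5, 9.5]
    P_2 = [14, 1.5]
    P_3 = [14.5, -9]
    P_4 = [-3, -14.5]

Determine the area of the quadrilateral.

Apply Gauss's area formula: 2A = Σ (x_i·y_{i+1} − x_{i+1}·y_i), indices taken mod 4.
Σ = (-121.75) + (-147.75) + (-237.25) + (80.25) = -426.5
Area = |Σ|/2 = 213.25.

213.25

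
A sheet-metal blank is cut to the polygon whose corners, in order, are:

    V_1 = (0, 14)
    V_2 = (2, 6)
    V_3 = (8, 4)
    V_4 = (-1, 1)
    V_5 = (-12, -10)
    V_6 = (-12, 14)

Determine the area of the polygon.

Apply the shoelace formula: 2A = Σ (x_i·y_{i+1} − x_{i+1}·y_i), indices taken mod 6.
Cross-terms: -28, -40, 12, 22, -288, -168  ⇒  Σ = -490
Area = |Σ|/2 = 245.

245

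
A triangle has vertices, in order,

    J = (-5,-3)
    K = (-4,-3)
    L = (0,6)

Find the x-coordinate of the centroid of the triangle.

Apply Gauss's area formula. First the cross-terms c_i = x_i·y_{i+1} − x_{i+1}·y_i:
  3, -24, 30  ⇒  2A = 9, A = 4.5.
Then Σ (x_i + x_{i+1})·c_i = -81, so x̄ = -81 / (6·4.5) = -3.

-3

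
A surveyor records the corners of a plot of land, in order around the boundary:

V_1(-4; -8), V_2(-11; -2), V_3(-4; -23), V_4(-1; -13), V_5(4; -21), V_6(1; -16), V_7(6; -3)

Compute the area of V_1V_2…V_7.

Apply the surveyor's formula: 2A = Σ (x_i·y_{i+1} − x_{i+1}·y_i), indices taken mod 7.
Σ = (-80) + (245) + (29) + (73) + (-43) + (93) + (-60) = 257
Area = |Σ|/2 = 128.5.

128.5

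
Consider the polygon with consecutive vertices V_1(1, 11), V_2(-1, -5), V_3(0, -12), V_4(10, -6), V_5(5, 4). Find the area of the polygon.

129.5

Σ = (6) + (12) + (120) + (70) + (51) = 259
Area = |Σ|/2 = 129.5.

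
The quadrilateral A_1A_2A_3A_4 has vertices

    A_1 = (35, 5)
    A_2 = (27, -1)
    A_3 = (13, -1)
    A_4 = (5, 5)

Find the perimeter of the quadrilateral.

64

|A_1A_2| = √((-8)² + (-6)²) = √100 = 10
|A_2A_3| = √((-14)² + (0)²) = √196 = 14
|A_3A_4| = √((-8)² + (6)²) = √100 = 10
|A_4A_1| = √((30)² + (0)²) = √900 = 30
Perimeter = 10 + 14 + 10 + 30 = 64.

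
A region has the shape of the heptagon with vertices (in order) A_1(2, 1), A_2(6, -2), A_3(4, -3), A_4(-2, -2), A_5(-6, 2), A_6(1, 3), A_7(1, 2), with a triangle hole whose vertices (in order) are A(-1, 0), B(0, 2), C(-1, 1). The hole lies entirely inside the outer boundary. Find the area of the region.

36.5

Outer boundary:
Σ = (-10) + (-10) + (-14) + (-16) + (-20) + (-1) + (-3) = -74
Area = |Σ|/2 = 37.
Hole:
Apply the shoelace formula: 2A = Σ (x_i·y_{i+1} − x_{i+1}·y_i), indices taken mod 3.
Σ = (-2) + (2) + (1) = 1
Area = |Σ|/2 = 0.5.
Net area = 37 − 0.5 = 36.5.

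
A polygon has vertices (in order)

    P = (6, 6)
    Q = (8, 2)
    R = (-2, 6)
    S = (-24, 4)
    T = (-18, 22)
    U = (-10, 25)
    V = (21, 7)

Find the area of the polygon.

522.5

Apply the shoelace (surveyor's) formula: 2A = Σ (x_i·y_{i+1} − x_{i+1}·y_i), indices taken mod 7.
Σ = (-36) + (52) + (136) + (-456) + (-230) + (-595) + (84) = -1045
Area = |Σ|/2 = 522.5.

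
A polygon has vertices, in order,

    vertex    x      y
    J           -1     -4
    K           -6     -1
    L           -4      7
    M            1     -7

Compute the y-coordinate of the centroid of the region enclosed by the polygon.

Apply Gauss's area formula. First the cross-terms c_i = x_i·y_{i+1} − x_{i+1}·y_i:
  -23, -46, 21, -11  ⇒  2A = -59, A = -29.5.
Then Σ (y_i + y_{i+1})·c_i = -40, so ȳ = -40 / (6·(-29.5)) = 40/177.

40/177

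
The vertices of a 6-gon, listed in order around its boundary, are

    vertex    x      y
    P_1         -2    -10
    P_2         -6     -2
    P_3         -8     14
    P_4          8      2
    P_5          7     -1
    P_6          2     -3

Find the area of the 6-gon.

175.5

Apply the shoelace (surveyor's) formula: 2A = Σ (x_i·y_{i+1} − x_{i+1}·y_i), indices taken mod 6.
Σ = (-56) + (-100) + (-128) + (-22) + (-19) + (-26) = -351
Area = |Σ|/2 = 175.5.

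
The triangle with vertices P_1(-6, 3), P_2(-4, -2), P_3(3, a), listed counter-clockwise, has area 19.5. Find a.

The doubled signed area Σ (x_i y_{i+1} − x_{i+1} y_i) is linear in a.
With a=0 it equals 39; the coefficient of a is 2 (from the two edges through P_3).
So 2·a + 39 = 2·19.5 = 39 ⇒ a = 0.

0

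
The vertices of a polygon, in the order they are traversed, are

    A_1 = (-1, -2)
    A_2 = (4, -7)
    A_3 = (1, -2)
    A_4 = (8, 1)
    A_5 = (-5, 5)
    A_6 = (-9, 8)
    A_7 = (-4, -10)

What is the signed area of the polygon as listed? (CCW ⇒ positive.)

Cross-terms: 15, -1, 17, 45, 5, 122, -2  ⇒  Σ = 201
Signed area = Σ/2 = 100.5 (positive ⇒ counter-clockwise traversal).

100.5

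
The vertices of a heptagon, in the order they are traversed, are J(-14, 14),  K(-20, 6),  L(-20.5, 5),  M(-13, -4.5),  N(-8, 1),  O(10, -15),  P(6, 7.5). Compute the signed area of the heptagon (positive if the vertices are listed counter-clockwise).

395.625

Apply the surveyor's formula: 2A = Σ (x_i·y_{i+1} − x_{i+1}·y_i), indices taken mod 7.
Σ = (196) + (23) + (157.25) + (-49) + (110) + (165) + (189) = 791.25
Signed area = Σ/2 = 395.625 (positive ⇒ counter-clockwise traversal).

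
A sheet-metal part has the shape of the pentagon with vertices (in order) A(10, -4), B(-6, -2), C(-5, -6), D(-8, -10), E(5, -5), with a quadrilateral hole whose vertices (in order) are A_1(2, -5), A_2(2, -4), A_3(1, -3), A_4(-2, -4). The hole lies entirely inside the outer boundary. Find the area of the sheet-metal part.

Outer boundary:
Apply the shoelace (surveyor's) formula: 2A = Σ (x_i·y_{i+1} − x_{i+1}·y_i), indices taken mod 5.
Σ = (-44) + (26) + (2) + (90) + (30) = 104
Area = |Σ|/2 = 52.
Hole:
Apply the shoelace (surveyor's) formula: 2A = Σ (x_i·y_{i+1} − x_{i+1}·y_i), indices taken mod 4.
Cross-terms: 2, -2, -10, 18  ⇒  Σ = 8
Area = |Σ|/2 = 4.
Net area = 52 − 4 = 48.

48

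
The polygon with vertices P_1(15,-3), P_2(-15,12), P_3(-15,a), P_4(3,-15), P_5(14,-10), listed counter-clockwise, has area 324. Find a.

10

Write out the shoelace sum; only the two edges meeting at P_3 involve a:
2·Area = [((-15)·a − (-15)·12) + ((-15)·(-15) − 3·a)] + 423
       = -18·a + 828 = 648
⇒ a = 10.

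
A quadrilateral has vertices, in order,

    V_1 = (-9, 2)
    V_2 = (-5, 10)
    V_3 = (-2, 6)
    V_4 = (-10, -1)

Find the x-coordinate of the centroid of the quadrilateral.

-997/171

Apply the shoelace (surveyor's) formula. First the cross-terms c_i = x_i·y_{i+1} − x_{i+1}·y_i:
  -80, -10, 62, -29  ⇒  2A = -57, A = -28.5.
Then Σ (x_i + x_{i+1})·c_i = 997, so x̄ = 997 / (6·(-28.5)) = -997/171.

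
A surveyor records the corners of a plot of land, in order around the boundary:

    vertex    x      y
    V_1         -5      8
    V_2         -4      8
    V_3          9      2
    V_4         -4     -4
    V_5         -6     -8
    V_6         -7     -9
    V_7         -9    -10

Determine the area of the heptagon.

121.5

Cross-terms: -8, -80, -28, 8, -2, -11, -122  ⇒  Σ = -243
Area = |Σ|/2 = 121.5.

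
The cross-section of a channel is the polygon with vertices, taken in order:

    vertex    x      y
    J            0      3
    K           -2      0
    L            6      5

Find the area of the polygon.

Cross-terms: 6, -10, 18  ⇒  Σ = 14
Area = |Σ|/2 = 7.

7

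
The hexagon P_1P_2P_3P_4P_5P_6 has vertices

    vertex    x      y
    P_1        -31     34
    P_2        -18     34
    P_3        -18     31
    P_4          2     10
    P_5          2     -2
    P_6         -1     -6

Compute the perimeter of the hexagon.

|P_1P_2| = √((13)² + (0)²) = √169 = 13
|P_2P_3| = √((0)² + (-3)²) = √9 = 3
|P_3P_4| = √((20)² + (-21)²) = √841 = 29
|P_4P_5| = √((0)² + (-12)²) = √144 = 12
|P_5P_6| = √((-3)² + (-4)²) = √25 = 5
|P_6P_1| = √((-30)² + (40)²) = √2500 = 50
Perimeter = 13 + 3 + 29 + 12 + 5 + 50 = 112.

112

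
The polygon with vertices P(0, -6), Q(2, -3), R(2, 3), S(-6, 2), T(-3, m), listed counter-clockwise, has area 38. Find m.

The doubled signed area Σ (x_i y_{i+1} − x_{i+1} y_i) is linear in m.
With m=0 it equals 70; the coefficient of m is -6 (from the two edges through T).
So -6·m + 70 = 2·38 = 76 ⇒ m = -1.

-1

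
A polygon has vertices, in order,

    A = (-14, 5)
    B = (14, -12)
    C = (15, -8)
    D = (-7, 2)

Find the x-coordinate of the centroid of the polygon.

Apply the shoelace formula. First the cross-terms c_i = x_i·y_{i+1} − x_{i+1}·y_i:
  98, 68, -26, -7  ⇒  2A = 133, A = 66.5.
Then Σ (x_i + x_{i+1})·c_i = 1911, so x̄ = 1911 / (6·66.5) = 91/19.

91/19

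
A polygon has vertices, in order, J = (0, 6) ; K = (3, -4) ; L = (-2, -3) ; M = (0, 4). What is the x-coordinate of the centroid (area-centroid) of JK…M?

55/129

Apply the surveyor's formula. First the cross-terms c_i = x_i·y_{i+1} − x_{i+1}·y_i:
  -18, -17, -8, 0  ⇒  2A = -43, A = -21.5.
Then Σ (x_i + x_{i+1})·c_i = -55, so x̄ = -55 / (6·(-21.5)) = 55/129.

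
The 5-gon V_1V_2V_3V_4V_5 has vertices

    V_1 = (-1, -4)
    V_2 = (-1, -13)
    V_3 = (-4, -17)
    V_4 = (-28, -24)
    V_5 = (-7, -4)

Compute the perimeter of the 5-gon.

74

|V_1V_2| = √((0)² + (-9)²) = √81 = 9
|V_2V_3| = √((-3)² + (-4)²) = √25 = 5
|V_3V_4| = √((-24)² + (-7)²) = √625 = 25
|V_4V_5| = √((21)² + (20)²) = √841 = 29
|V_5V_1| = √((6)² + (0)²) = √36 = 6
Perimeter = 9 + 5 + 25 + 29 + 6 = 74.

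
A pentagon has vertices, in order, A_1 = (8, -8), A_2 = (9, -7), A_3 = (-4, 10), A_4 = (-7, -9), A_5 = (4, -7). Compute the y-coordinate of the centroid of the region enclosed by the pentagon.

-556/293

Apply the shoelace formula. First the cross-terms c_i = x_i·y_{i+1} − x_{i+1}·y_i:
  16, 62, 106, 85, 24  ⇒  2A = 293, A = 146.5.
Then Σ (y_i + y_{i+1})·c_i = -1668, so ȳ = -1668 / (6·146.5) = -556/293.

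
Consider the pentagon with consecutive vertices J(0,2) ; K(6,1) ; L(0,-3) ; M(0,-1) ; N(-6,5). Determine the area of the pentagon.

Apply Gauss's area formula: 2A = Σ (x_i·y_{i+1} − x_{i+1}·y_i), indices taken mod 5.
Σ = (-12) + (-18) + (0) + (-6) + (-12) = -48
Area = |Σ|/2 = 24.

24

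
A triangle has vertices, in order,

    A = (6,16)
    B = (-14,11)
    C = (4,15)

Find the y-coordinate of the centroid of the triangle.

14

Apply Gauss's area formula. First the cross-terms c_i = x_i·y_{i+1} − x_{i+1}·y_i:
  290, -254, -26  ⇒  2A = 10, A = 5.
Then Σ (y_i + y_{i+1})·c_i = 420, so ȳ = 420 / (6·5) = 14.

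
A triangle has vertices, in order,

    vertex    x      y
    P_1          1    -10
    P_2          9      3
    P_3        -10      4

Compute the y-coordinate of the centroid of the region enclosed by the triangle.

Apply the surveyor's formula. First the cross-terms c_i = x_i·y_{i+1} − x_{i+1}·y_i:
  93, 66, 96  ⇒  2A = 255, A = 127.5.
Then Σ (y_i + y_{i+1})·c_i = -765, so ȳ = -765 / (6·127.5) = -1.

-1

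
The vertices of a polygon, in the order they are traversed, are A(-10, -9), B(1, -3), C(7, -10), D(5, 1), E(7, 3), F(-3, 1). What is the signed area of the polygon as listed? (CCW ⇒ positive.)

84

Σ = (39) + (11) + (57) + (8) + (16) + (37) = 168
Signed area = Σ/2 = 84 (positive ⇒ counter-clockwise traversal).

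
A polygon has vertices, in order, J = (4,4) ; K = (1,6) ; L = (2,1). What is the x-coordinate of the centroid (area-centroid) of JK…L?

7/3

Apply Gauss's area formula. First the cross-terms c_i = x_i·y_{i+1} − x_{i+1}·y_i:
  20, -11, 4  ⇒  2A = 13, A = 6.5.
Then Σ (x_i + x_{i+1})·c_i = 91, so x̄ = 91 / (6·6.5) = 7/3.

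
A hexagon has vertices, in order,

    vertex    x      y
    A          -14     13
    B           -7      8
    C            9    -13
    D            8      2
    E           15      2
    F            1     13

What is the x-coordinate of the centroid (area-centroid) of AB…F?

Apply the surveyor's formula. First the cross-terms c_i = x_i·y_{i+1} − x_{i+1}·y_i:
  -21, 19, 122, -14, 193, 195  ⇒  2A = 494, A = 247.
Then Σ (x_i + x_{i+1})·c_i = 2784, so x̄ = 2784 / (6·247) = 464/247.

464/247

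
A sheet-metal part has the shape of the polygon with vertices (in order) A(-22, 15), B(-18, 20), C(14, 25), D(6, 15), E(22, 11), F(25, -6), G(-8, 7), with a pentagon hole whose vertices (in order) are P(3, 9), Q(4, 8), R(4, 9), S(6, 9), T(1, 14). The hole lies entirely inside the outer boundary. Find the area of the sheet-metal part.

667

Outer boundary:
Cross-terms: -170, -730, 60, -264, -407, 127, 34  ⇒  Σ = -1350
Area = |Σ|/2 = 675.
Hole:
Σ = (-12) + (4) + (-18) + (75) + (-33) = 16
Area = |Σ|/2 = 8.
Net area = 675 − 8 = 667.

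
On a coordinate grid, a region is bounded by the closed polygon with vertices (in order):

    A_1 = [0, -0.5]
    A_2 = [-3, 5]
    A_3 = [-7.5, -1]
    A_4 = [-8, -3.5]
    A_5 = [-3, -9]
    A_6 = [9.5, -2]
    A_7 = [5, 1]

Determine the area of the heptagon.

Apply the shoelace formula: 2A = Σ (x_i·y_{i+1} − x_{i+1}·y_i), indices taken mod 7.
Cross-terms: -1.5, 40.5, 18.25, 61.5, 91.5, 19.5, -2.5  ⇒  Σ = 227.25
Area = |Σ|/2 = 113.625.

113.625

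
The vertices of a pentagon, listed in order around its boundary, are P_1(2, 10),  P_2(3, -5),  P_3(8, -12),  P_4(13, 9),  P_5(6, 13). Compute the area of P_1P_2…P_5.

Apply the shoelace formula: 2A = Σ (x_i·y_{i+1} − x_{i+1}·y_i), indices taken mod 5.
Cross-terms: -40, 4, 228, 115, 34  ⇒  Σ = 341
Area = |Σ|/2 = 170.5.

170.5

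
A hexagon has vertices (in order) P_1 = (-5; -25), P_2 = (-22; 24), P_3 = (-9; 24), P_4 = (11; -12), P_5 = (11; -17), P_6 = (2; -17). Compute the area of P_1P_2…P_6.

740.5

Apply the surveyor's formula: 2A = Σ (x_i·y_{i+1} − x_{i+1}·y_i), indices taken mod 6.
Σ = (-670) + (-312) + (-156) + (-55) + (-153) + (-135) = -1481
Area = |Σ|/2 = 740.5.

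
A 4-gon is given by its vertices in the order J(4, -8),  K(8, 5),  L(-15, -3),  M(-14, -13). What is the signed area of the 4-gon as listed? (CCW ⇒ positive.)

Apply Gauss's area formula: 2A = Σ (x_i·y_{i+1} − x_{i+1}·y_i), indices taken mod 4.
Σ = (84) + (51) + (153) + (164) = 452
Signed area = Σ/2 = 226 (positive ⇒ counter-clockwise traversal).

226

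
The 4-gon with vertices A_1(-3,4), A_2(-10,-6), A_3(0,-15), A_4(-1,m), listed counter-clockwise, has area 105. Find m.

7

The doubled signed area Σ (x_i y_{i+1} − x_{i+1} y_i) is linear in m.
With m=0 it equals 189; the coefficient of m is 3 (from the two edges through A_4).
So 3·m + 189 = 2·105 = 210 ⇒ m = 7.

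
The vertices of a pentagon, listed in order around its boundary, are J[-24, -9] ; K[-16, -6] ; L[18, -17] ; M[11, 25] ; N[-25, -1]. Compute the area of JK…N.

916

Apply Gauss's area formula: 2A = Σ (x_i·y_{i+1} − x_{i+1}·y_i), indices taken mod 5.
J→K: (-24)(-6) − (-16)(-9) = 0
K→L: (-16)(-17) − (18)(-6) = 380
L→M: (18)(25) − (11)(-17) = 637
M→N: (11)(-1) − (-25)(25) = 614
N→J: (-25)(-9) − (-24)(-1) = 201
Σ = 1832
Area = |Σ|/2 = 916.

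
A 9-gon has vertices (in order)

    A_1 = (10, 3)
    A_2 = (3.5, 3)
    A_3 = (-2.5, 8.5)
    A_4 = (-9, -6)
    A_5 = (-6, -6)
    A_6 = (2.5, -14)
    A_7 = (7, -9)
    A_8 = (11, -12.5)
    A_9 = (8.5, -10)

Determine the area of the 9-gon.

Apply the shoelace formula: 2A = Σ (x_i·y_{i+1} − x_{i+1}·y_i), indices taken mod 9.
Σ = (19.5) + (37.25) + (91.5) + (18) + (99) + (75.5) + (11.5) + (-3.75) + (125.5) = 474
Area = |Σ|/2 = 237.

237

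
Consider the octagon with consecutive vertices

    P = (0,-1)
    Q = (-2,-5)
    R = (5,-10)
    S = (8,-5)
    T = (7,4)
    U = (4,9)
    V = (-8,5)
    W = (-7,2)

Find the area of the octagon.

165

Apply Gauss's area formula: 2A = Σ (x_i·y_{i+1} − x_{i+1}·y_i), indices taken mod 8.
Σ = (-2) + (45) + (55) + (67) + (47) + (92) + (19) + (7) = 330
Area = |Σ|/2 = 165.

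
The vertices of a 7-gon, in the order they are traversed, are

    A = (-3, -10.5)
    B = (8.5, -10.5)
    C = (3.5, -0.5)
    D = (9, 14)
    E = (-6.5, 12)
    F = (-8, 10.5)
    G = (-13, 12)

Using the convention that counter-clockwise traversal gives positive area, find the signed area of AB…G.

323.25

A→B: (-3)(-10.5) − (8.5)(-10.5) = 120.75
B→C: (8.5)(-0.5) − (3.5)(-10.5) = 32.5
C→D: (3.5)(14) − (9)(-0.5) = 53.5
D→E: (9)(12) − (-6.5)(14) = 199
E→F: (-6.5)(10.5) − (-8)(12) = 27.75
F→G: (-8)(12) − (-13)(10.5) = 40.5
G→A: (-13)(-10.5) − (-3)(12) = 172.5
Σ = 646.5
Signed area = Σ/2 = 323.25 (positive ⇒ counter-clockwise traversal).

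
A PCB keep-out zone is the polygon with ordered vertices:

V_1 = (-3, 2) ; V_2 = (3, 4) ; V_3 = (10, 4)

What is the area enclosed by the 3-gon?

7

Apply the surveyor's formula: 2A = Σ (x_i·y_{i+1} − x_{i+1}·y_i), indices taken mod 3.
V_1→V_2: (-3)(4) − (3)(2) = -18
V_2→V_3: (3)(4) − (10)(4) = -28
V_3→V_1: (10)(2) − (-3)(4) = 32
Σ = -14
Area = |Σ|/2 = 7.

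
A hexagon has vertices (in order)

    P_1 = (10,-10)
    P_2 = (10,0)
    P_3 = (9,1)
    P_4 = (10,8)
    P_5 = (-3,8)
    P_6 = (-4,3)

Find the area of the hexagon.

P_1→P_2: (10)(0) − (10)(-10) = 100
P_2→P_3: (10)(1) − (9)(0) = 10
P_3→P_4: (9)(8) − (10)(1) = 62
P_4→P_5: (10)(8) − (-3)(8) = 104
P_5→P_6: (-3)(3) − (-4)(8) = 23
P_6→P_1: (-4)(-10) − (10)(3) = 10
Σ = 309
Area = |Σ|/2 = 154.5.

154.5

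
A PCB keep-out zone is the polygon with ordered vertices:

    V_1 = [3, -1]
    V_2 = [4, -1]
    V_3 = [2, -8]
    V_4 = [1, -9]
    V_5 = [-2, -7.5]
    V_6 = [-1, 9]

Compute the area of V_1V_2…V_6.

Apply the shoelace formula: 2A = Σ (x_i·y_{i+1} − x_{i+1}·y_i), indices taken mod 6.
V_1→V_2: (3)(-1) − (4)(-1) = 1
V_2→V_3: (4)(-8) − (2)(-1) = -30
V_3→V_4: (2)(-9) − (1)(-8) = -10
V_4→V_5: (1)(-7.5) − (-2)(-9) = -25.5
V_5→V_6: (-2)(9) − (-1)(-7.5) = -25.5
V_6→V_1: (-1)(-1) − (3)(9) = -26
Σ = -116
Area = |Σ|/2 = 58.

58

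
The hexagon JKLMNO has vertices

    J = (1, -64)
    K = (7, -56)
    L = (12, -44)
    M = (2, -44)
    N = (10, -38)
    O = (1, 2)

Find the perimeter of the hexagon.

150

|JK| = √((6)² + (8)²) = √100 = 10
|KL| = √((5)² + (12)²) = √169 = 13
|LM| = √((-10)² + (0)²) = √100 = 10
|MN| = √((8)² + (6)²) = √100 = 10
|NO| = √((-9)² + (40)²) = √1681 = 41
|OJ| = √((0)² + (-66)²) = √4356 = 66
Perimeter = 10 + 13 + 10 + 10 + 41 + 66 = 150.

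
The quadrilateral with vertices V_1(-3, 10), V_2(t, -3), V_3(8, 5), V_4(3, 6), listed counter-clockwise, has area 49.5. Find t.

The doubled signed area Σ (x_i y_{i+1} − x_{i+1} y_i) is linear in t.
With t=0 it equals 114; the coefficient of t is -5 (from the two edges through V_2).
So -5·t + 114 = 2·49.5 = 99 ⇒ t = 3.

3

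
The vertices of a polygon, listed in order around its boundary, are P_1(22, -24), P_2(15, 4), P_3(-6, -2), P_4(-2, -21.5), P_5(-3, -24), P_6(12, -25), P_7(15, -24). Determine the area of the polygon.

584.25

Σ = (448) + (-6) + (125) + (-16.5) + (363) + (87) + (168) = 1168.5
Area = |Σ|/2 = 584.25.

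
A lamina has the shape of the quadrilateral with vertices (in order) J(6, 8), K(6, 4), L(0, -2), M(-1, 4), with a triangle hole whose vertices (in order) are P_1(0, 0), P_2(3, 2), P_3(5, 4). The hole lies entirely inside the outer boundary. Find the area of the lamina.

Outer boundary:
Σ = (-24) + (-12) + (-2) + (-32) = -70
Area = |Σ|/2 = 35.
Hole:
Apply the shoelace formula: 2A = Σ (x_i·y_{i+1} − x_{i+1}·y_i), indices taken mod 3.
Σ = (0) + (2) + (0) = 2
Area = |Σ|/2 = 1.
Net area = 35 − 1 = 34.

34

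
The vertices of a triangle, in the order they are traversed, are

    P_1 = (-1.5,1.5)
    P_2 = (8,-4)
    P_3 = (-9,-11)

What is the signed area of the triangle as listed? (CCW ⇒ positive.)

Σ = (-6) + (-124) + (-30) = -160
Signed area = Σ/2 = -80 (negative ⇒ clockwise traversal).

-80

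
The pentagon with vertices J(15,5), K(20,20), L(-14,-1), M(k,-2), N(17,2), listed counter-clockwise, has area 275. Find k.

The doubled signed area Σ (x_i y_{i+1} − x_{i+1} y_i) is linear in k.
With k=0 it equals 577; the coefficient of k is 3 (from the two edges through M).
So 3·k + 577 = 2·275 = 550 ⇒ k = -9.

-9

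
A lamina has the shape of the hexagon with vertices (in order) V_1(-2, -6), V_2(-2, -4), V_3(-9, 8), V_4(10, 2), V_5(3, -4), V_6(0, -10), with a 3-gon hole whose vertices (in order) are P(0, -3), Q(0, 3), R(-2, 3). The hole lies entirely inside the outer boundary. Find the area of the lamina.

119

Outer boundary:
Apply the surveyor's formula: 2A = Σ (x_i·y_{i+1} − x_{i+1}·y_i), indices taken mod 6.
Σ = (-4) + (-52) + (-98) + (-46) + (-30) + (-20) = -250
Area = |Σ|/2 = 125.
Hole:
Σ = (0) + (6) + (6) = 12
Area = |Σ|/2 = 6.
Net area = 125 − 6 = 119.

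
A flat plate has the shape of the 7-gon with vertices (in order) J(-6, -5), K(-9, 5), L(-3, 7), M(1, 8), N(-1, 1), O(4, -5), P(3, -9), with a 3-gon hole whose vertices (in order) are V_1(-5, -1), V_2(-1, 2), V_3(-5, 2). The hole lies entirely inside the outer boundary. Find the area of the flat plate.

111

Outer boundary:
Apply Gauss's area formula: 2A = Σ (x_i·y_{i+1} − x_{i+1}·y_i), indices taken mod 7.
J→K: (-6)(5) − (-9)(-5) = -75
K→L: (-9)(7) − (-3)(5) = -48
L→M: (-3)(8) − (1)(7) = -31
M→N: (1)(1) − (-1)(8) = 9
N→O: (-1)(-5) − (4)(1) = 1
O→P: (4)(-9) − (3)(-5) = -21
P→J: (3)(-5) − (-6)(-9) = -69
Σ = -234
Area = |Σ|/2 = 117.
Hole:
Σ = (-11) + (8) + (15) = 12
Area = |Σ|/2 = 6.
Net area = 117 − 6 = 111.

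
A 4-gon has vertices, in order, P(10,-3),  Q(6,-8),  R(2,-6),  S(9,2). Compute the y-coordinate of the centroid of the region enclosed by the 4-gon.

-259/71

Apply the shoelace (surveyor's) formula. First the cross-terms c_i = x_i·y_{i+1} − x_{i+1}·y_i:
  -62, -20, 58, -47  ⇒  2A = -71, A = -35.5.
Then Σ (y_i + y_{i+1})·c_i = 777, so ȳ = 777 / (6·(-35.5)) = -259/71.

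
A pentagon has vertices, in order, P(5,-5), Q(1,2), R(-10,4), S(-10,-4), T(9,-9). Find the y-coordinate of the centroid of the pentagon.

-513/245

Apply the surveyor's formula. First the cross-terms c_i = x_i·y_{i+1} − x_{i+1}·y_i:
  15, 24, 80, 126, 0  ⇒  2A = 245, A = 122.5.
Then Σ (y_i + y_{i+1})·c_i = -1539, so ȳ = -1539 / (6·122.5) = -513/245.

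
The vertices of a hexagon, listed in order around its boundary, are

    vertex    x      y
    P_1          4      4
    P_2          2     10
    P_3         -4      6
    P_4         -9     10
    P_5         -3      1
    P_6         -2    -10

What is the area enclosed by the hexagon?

91.5

Apply the shoelace formula: 2A = Σ (x_i·y_{i+1} − x_{i+1}·y_i), indices taken mod 6.
Σ = (32) + (52) + (14) + (21) + (32) + (32) = 183
Area = |Σ|/2 = 91.5.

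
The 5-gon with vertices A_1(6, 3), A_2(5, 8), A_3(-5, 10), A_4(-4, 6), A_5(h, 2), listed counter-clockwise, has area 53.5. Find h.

The doubled signed area Σ (x_i y_{i+1} − x_{i+1} y_i) is linear in h.
With h=0 it equals 113; the coefficient of h is -3 (from the two edges through A_5).
So -3·h + 113 = 2·53.5 = 107 ⇒ h = 2.

2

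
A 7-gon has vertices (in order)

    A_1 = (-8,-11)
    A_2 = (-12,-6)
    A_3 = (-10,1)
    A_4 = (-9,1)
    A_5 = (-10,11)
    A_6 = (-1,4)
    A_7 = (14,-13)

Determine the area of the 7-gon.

Apply the shoelace formula: 2A = Σ (x_i·y_{i+1} − x_{i+1}·y_i), indices taken mod 7.
Cross-terms: -84, -72, -1, -89, -29, -43, -258  ⇒  Σ = -576
Area = |Σ|/2 = 288.

288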